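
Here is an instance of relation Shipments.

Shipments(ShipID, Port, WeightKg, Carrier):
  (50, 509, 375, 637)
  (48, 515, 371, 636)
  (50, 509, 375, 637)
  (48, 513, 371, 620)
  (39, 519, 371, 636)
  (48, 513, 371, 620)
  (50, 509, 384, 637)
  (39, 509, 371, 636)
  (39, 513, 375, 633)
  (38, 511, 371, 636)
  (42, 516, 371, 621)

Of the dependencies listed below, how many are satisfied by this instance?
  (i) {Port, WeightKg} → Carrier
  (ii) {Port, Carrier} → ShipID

2

(i) {Port, WeightKg} → Carrier: every LHS value maps to a single RHS value — holds.
(ii) {Port, Carrier} → ShipID: every LHS value maps to a single RHS value — holds.
2 of the 2 dependencies hold.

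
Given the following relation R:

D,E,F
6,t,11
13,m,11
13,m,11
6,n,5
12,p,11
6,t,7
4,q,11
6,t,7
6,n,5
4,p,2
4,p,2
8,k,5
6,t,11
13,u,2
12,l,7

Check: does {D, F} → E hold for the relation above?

(D=6, F=11): 2 rows → E = t, t ✓
(D=13, F=11): 2 rows → E = m, m ✓
(D=6, F=5): 2 rows → E = n, n ✓
(D=12, F=11): 1 row → E = p ✓
(D=6, F=7): 2 rows → E = t, t ✓
(D=4, F=11): 1 row → E = q ✓
(D=4, F=2): 2 rows → E = p, p ✓
(D=8, F=5): 1 row → E = k ✓
(D=13, F=2): 1 row → E = u ✓
(D=12, F=7): 1 row → E = l ✓
Every {D, F} value is associated with a single E value, so {D, F} → E holds.

Yes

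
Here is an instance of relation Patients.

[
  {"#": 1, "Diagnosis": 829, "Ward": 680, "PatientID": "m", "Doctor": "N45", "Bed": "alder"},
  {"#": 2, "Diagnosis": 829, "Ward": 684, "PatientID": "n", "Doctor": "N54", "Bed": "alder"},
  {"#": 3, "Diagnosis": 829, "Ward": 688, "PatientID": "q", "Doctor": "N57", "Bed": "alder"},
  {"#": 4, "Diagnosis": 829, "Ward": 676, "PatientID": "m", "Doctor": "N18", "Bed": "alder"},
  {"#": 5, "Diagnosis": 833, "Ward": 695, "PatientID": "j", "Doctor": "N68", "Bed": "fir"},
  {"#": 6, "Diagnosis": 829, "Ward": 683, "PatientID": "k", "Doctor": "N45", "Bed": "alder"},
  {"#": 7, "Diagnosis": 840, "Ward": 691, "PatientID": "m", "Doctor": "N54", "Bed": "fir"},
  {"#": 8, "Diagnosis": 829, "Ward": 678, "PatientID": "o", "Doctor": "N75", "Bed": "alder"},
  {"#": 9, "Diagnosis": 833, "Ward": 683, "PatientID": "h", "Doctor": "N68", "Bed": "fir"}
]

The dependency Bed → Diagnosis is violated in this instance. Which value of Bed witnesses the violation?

Bed=alder: rows 1, 2, 3, 4, 6, 8 → Diagnosis = 829, 829, 829, 829, 829, 829 ✓
Bed=fir: rows 5, 7, 9 → Diagnosis takes values {833, 840} — violation
The only Bed value with inconsistent Diagnosis is Bed=fir.

fir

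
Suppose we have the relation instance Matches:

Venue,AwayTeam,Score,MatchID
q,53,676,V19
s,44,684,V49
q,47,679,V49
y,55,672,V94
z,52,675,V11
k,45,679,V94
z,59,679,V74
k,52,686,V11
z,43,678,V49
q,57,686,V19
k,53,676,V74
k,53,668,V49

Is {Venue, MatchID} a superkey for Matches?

No

Two distinct rows share (Venue=q, MatchID=V19), so {Venue, MatchID} does not determine every attribute — not a superkey.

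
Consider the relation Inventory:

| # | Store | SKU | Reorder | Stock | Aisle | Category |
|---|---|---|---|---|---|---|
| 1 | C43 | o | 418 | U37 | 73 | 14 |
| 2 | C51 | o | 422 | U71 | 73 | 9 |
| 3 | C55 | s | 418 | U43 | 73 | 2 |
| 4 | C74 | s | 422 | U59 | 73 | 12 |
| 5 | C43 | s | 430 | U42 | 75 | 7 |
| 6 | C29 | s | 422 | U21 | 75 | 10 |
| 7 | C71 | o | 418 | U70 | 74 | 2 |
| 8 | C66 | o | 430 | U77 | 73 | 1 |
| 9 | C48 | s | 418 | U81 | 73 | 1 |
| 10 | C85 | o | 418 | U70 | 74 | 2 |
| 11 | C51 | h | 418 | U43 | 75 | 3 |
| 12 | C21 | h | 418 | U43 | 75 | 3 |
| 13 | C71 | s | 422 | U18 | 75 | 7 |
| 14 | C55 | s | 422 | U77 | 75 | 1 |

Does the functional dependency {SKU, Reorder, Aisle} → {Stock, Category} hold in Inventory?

No

(SKU=o, Reorder=418, Aisle=73): row 1 → {Stock,Category} = (U37, 14) ✓
(SKU=o, Reorder=422, Aisle=73): row 2 → {Stock,Category} = (U71, 9) ✓
(SKU=s, Reorder=418, Aisle=73): rows 3, 9 → {Stock,Category} takes values {(U43, 2), (U81, 1)} — violation
(SKU=s, Reorder=422, Aisle=73): row 4 → {Stock,Category} = (U59, 12) ✓
(SKU=s, Reorder=430, Aisle=75): row 5 → {Stock,Category} = (U42, 7) ✓
(SKU=s, Reorder=422, Aisle=75): rows 6, 13, 14 → {Stock,Category} takes values {(U21, 10), (U18, 7), (U77, 1)} — violation
(SKU=o, Reorder=418, Aisle=74): rows 7, 10 → {Stock,Category} = (U70, 2), (U70, 2) ✓
(SKU=o, Reorder=430, Aisle=73): row 8 → {Stock,Category} = (U77, 1) ✓
(SKU=h, Reorder=418, Aisle=75): rows 11, 12 → {Stock,Category} = (U43, 3), (U43, 3) ✓
Two rows agree on {SKU, Reorder, Aisle} but differ on {Stock, Category}, so {SKU, Reorder, Aisle} → {Stock, Category} does not hold.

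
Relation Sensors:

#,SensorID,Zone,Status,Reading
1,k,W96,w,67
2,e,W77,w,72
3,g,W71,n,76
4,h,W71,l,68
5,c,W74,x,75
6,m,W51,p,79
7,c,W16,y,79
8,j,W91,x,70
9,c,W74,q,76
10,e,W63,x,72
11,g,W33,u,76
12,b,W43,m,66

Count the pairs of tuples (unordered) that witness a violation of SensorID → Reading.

3

SensorID=e: all 2 rows agree on Reading — 0 pairs.
SensorID=g: all 2 rows agree on Reading — 0 pairs.
SensorID=c: violating pairs (5,7), (5,9), (7,9) — 3 pairs.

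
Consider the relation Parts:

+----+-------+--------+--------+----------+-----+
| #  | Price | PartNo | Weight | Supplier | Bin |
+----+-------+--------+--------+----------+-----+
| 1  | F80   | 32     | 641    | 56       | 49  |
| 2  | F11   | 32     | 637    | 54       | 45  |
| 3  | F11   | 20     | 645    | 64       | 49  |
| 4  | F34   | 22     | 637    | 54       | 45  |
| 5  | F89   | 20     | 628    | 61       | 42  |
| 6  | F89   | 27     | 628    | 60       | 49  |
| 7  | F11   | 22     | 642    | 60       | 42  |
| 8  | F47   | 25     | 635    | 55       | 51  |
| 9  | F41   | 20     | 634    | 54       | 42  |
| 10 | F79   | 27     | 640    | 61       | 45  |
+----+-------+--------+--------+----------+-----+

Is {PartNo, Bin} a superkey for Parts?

No

Rows 5 and 9 have the same {PartNo, Bin} value (PartNo=20, Bin=42) but are distinct tuples, so {PartNo, Bin} does not determine every attribute — not a superkey.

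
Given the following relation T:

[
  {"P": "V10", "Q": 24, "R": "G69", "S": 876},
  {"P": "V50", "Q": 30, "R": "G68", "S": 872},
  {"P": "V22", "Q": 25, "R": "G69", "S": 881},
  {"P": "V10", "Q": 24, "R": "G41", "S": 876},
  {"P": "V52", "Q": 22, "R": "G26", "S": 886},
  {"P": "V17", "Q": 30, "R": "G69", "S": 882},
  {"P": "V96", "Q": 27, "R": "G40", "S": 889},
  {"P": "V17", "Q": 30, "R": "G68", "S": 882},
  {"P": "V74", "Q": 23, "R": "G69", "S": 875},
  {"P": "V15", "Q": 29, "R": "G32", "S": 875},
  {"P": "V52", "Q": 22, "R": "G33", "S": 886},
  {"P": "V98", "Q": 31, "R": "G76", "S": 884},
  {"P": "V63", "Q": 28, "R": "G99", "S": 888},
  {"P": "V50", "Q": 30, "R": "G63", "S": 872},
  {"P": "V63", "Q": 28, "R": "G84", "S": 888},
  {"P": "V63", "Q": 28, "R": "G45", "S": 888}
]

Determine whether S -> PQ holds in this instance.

No

S=876: 2 rows → {P,Q} = (V10, 24), (V10, 24) ✓
S=872: 2 rows → {P,Q} = (V50, 30), (V50, 30) ✓
S=881: 1 row → {P,Q} = (V22, 25) ✓
S=886: 2 rows → {P,Q} = (V52, 22), (V52, 22) ✓
S=882: 2 rows → {P,Q} = (V17, 30), (V17, 30) ✓
S=889: 1 row → {P,Q} = (V96, 27) ✓
S=875: 2 rows → {P,Q} takes values {(V74, 23), (V15, 29)} — violation
S=884: 1 row → {P,Q} = (V98, 31) ✓
S=888: 3 rows → {P,Q} = (V63, 28), (V63, 28), (V63, 28) ✓
Two rows agree on S but differ on PQ, so S -> PQ does not hold.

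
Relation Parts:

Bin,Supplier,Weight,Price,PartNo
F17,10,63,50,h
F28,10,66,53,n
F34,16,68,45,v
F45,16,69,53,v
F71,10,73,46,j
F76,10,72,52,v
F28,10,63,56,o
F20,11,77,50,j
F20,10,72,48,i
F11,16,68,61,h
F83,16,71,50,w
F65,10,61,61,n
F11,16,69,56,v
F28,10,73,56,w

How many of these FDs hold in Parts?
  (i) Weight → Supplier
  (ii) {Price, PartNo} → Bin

2

(i) Weight → Supplier: every LHS value maps to a single RHS value — holds.
(ii) {Price, PartNo} → Bin: every LHS value maps to a single RHS value — holds.
2 of the 2 dependencies hold.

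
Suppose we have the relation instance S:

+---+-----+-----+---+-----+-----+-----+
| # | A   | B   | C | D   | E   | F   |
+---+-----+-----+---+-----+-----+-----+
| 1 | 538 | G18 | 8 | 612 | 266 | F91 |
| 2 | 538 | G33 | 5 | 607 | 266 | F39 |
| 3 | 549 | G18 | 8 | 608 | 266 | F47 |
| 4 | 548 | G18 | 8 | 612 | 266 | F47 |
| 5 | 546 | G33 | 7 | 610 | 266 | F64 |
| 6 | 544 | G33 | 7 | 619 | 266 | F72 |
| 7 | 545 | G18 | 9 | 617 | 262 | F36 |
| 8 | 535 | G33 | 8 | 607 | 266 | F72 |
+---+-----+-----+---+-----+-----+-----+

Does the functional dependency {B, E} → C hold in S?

(B=G18, E=266): rows 1, 3, 4 → C = 8, 8, 8 ✓
(B=G33, E=266): rows 2, 5, 6, 8 → C takes values {5, 7, 8} — violation
(B=G18, E=262): row 7 → C = 9 ✓
Two rows agree on {B, E} but differ on C, so {B, E} → C does not hold.

No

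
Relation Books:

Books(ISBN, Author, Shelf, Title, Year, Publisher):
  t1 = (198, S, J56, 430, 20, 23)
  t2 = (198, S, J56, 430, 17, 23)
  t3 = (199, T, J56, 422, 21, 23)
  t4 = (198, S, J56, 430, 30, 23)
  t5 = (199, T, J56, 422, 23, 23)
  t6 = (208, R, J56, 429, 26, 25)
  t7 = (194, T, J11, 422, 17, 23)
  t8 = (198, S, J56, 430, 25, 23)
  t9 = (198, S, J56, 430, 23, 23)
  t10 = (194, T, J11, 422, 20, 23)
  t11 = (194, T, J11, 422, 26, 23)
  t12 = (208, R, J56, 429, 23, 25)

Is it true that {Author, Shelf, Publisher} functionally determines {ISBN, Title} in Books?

Yes

(Author=S, Shelf=J56, Publisher=23): rows 1, 2, 4, 8, 9 → {ISBN,Title} = (198, 430), (198, 430), (198, 430), (198, 430), (198, 430) ✓
(Author=T, Shelf=J56, Publisher=23): rows 3, 5 → {ISBN,Title} = (199, 422), (199, 422) ✓
(Author=R, Shelf=J56, Publisher=25): rows 6, 12 → {ISBN,Title} = (208, 429), (208, 429) ✓
(Author=T, Shelf=J11, Publisher=23): rows 7, 10, 11 → {ISBN,Title} = (194, 422), (194, 422), (194, 422) ✓
Every {Author, Shelf, Publisher} value is associated with a single {ISBN, Title} value, so {Author, Shelf, Publisher} -> {ISBN, Title} holds.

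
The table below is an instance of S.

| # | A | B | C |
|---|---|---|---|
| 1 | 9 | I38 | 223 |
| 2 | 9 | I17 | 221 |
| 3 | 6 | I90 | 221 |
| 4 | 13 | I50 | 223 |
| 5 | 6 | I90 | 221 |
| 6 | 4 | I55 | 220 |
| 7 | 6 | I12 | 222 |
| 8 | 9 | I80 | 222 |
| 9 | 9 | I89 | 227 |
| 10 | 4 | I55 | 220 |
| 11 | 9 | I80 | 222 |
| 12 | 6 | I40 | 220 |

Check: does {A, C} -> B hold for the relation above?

Yes

(A=9, C=223): row 1 → B = I38 ✓
(A=9, C=221): row 2 → B = I17 ✓
(A=6, C=221): rows 3, 5 → B = I90, I90 ✓
(A=13, C=223): row 4 → B = I50 ✓
(A=4, C=220): rows 6, 10 → B = I55, I55 ✓
(A=6, C=222): row 7 → B = I12 ✓
(A=9, C=222): rows 8, 11 → B = I80, I80 ✓
(A=9, C=227): row 9 → B = I89 ✓
(A=6, C=220): row 12 → B = I40 ✓
Every {A, C} value is associated with a single B value, so {A, C} -> B holds.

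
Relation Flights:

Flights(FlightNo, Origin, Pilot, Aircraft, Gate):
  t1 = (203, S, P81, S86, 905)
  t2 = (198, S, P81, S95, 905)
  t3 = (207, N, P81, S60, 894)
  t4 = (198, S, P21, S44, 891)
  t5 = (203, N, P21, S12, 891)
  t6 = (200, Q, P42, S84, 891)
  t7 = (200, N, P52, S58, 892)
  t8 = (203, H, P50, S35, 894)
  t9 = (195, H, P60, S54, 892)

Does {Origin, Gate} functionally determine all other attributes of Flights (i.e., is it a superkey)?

Rows 1 and 2 have the same {Origin, Gate} value (Origin=S, Gate=905) but are distinct tuples, so {Origin, Gate} does not determine every attribute — not a superkey.

No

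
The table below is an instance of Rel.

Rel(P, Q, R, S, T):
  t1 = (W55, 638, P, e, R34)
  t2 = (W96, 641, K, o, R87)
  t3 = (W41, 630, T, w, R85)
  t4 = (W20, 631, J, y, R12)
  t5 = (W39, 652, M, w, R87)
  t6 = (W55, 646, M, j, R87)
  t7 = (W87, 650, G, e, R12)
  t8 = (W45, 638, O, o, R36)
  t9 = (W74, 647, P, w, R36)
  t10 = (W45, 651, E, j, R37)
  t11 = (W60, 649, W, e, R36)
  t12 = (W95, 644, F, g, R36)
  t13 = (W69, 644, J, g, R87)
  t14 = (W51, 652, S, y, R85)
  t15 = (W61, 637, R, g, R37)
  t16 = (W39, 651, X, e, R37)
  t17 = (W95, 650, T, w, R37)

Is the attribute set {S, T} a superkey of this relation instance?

Yes

All 17 rows have distinct {S, T} values, so {S, T} → (all attributes) holds and {S, T} is a superkey.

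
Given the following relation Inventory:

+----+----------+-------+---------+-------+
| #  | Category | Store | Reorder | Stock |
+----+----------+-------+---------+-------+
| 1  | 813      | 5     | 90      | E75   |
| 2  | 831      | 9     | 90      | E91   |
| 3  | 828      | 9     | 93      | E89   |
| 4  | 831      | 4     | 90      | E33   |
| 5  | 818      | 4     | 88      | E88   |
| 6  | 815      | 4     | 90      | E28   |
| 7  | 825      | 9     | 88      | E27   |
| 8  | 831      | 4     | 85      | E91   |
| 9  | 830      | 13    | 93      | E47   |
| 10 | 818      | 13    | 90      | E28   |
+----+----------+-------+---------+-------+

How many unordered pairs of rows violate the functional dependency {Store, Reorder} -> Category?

(Store=4, Reorder=90): violating pairs (4,6) — 1 pair.

1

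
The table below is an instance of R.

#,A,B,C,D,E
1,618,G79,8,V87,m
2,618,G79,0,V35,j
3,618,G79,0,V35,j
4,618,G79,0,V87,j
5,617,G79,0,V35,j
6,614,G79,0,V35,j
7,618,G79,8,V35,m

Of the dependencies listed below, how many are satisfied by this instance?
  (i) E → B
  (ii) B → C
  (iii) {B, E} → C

(i) E → B: every LHS value maps to a single RHS value — holds.
(ii) B → C: B=G79: rows 1, 2, 3, 4, 5, 6, 7 → C takes values {8, 0} — violation — fails.
(iii) {B, E} → C: every LHS value maps to a single RHS value — holds.
2 of the 3 dependencies hold.

2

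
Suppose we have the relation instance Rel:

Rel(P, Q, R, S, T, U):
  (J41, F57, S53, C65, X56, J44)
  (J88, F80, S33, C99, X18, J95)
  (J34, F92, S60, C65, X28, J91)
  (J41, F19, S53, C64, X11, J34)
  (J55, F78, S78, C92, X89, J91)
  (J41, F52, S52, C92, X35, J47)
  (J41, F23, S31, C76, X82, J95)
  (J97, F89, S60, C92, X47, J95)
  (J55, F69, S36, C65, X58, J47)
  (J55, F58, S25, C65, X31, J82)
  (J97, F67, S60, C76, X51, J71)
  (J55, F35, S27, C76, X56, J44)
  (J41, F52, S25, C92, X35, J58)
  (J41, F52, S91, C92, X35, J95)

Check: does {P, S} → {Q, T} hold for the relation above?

(P=J41, S=C65): 1 row → {Q,T} = (F57, X56) ✓
(P=J88, S=C99): 1 row → {Q,T} = (F80, X18) ✓
(P=J34, S=C65): 1 row → {Q,T} = (F92, X28) ✓
(P=J41, S=C64): 1 row → {Q,T} = (F19, X11) ✓
(P=J55, S=C92): 1 row → {Q,T} = (F78, X89) ✓
(P=J41, S=C92): 3 rows → {Q,T} = (F52, X35), (F52, X35), (F52, X35) ✓
(P=J41, S=C76): 1 row → {Q,T} = (F23, X82) ✓
(P=J97, S=C92): 1 row → {Q,T} = (F89, X47) ✓
(P=J55, S=C65): 2 rows → {Q,T} takes values {(F69, X58), (F58, X31)} — violation
(P=J97, S=C76): 1 row → {Q,T} = (F67, X51) ✓
(P=J55, S=C76): 1 row → {Q,T} = (F35, X56) ✓
Two rows agree on {P, S} but differ on {Q, T}, so {P, S} → {Q, T} does not hold.

No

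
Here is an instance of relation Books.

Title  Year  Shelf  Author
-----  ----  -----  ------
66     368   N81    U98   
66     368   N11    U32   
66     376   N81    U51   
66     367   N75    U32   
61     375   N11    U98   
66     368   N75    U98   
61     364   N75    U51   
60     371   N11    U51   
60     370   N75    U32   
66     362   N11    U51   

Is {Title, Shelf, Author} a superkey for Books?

All 10 rows have distinct {Title, Shelf, Author} values, so {Title, Shelf, Author} → (all attributes) holds and {Title, Shelf, Author} is a superkey.

Yes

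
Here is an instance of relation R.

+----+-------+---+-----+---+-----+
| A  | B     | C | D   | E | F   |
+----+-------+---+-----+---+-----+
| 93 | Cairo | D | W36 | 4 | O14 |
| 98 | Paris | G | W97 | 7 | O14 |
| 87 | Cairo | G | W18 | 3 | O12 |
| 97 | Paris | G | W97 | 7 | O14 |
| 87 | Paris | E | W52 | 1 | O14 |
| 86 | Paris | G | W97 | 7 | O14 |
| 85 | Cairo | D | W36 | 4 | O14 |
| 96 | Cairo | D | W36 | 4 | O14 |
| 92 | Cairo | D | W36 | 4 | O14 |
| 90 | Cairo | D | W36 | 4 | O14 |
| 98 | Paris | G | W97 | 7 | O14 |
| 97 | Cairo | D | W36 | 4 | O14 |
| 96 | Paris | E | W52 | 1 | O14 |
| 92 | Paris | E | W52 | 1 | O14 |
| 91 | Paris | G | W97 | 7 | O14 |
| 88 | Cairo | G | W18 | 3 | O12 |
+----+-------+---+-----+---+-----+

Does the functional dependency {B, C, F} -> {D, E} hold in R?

(B=Cairo, C=D, F=O14): 6 rows → {D,E} = (W36, 4), (W36, 4), (W36, 4), (W36, 4), (W36, 4), (W36, 4) ✓
(B=Paris, C=G, F=O14): 5 rows → {D,E} = (W97, 7), (W97, 7), (W97, 7), (W97, 7), (W97, 7) ✓
(B=Cairo, C=G, F=O12): 2 rows → {D,E} = (W18, 3), (W18, 3) ✓
(B=Paris, C=E, F=O14): 3 rows → {D,E} = (W52, 1), (W52, 1), (W52, 1) ✓
Every {B, C, F} value is associated with a single {D, E} value, so {B, C, F} -> {D, E} holds.

Yes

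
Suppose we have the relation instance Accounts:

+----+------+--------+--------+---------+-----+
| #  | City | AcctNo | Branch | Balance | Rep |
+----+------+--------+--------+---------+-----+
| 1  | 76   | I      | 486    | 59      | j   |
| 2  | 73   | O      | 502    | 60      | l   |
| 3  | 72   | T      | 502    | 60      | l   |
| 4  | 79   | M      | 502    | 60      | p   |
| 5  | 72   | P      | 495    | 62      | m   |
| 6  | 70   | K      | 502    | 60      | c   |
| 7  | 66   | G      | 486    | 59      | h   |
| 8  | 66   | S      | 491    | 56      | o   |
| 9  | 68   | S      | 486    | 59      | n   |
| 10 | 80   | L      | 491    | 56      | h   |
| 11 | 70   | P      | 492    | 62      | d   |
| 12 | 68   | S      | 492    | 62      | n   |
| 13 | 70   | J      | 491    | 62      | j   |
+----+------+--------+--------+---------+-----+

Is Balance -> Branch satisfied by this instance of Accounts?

Balance=59: rows 1, 7, 9 → Branch = 486, 486, 486 ✓
Balance=60: rows 2, 3, 4, 6 → Branch = 502, 502, 502, 502 ✓
Balance=62: rows 5, 11, 12, 13 → Branch takes values {495, 492, 491} — violation
Balance=56: rows 8, 10 → Branch = 491, 491 ✓
Two rows agree on Balance but differ on Branch, so Balance -> Branch does not hold.

No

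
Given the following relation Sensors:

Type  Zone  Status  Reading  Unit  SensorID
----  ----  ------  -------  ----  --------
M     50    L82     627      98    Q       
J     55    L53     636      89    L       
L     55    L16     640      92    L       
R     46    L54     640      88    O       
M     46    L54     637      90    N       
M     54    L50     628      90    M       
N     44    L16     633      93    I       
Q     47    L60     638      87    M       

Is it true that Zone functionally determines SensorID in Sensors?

No

Zone=50: 1 row → SensorID = Q ✓
Zone=55: 2 rows → SensorID = L, L ✓
Zone=46: 2 rows → SensorID takes values {O, N} — violation
Zone=54: 1 row → SensorID = M ✓
Zone=44: 1 row → SensorID = I ✓
Zone=47: 1 row → SensorID = M ✓
Two rows agree on Zone but differ on SensorID, so Zone -> SensorID does not hold.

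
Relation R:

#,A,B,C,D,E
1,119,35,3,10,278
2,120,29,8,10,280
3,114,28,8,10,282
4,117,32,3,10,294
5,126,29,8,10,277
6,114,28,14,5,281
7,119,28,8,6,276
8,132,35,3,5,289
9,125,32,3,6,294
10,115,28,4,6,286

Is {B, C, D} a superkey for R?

Rows 2 and 5 have the same {B, C, D} value (B=29, C=8, D=10) but are distinct tuples, so {B, C, D} does not determine every attribute — not a superkey.

No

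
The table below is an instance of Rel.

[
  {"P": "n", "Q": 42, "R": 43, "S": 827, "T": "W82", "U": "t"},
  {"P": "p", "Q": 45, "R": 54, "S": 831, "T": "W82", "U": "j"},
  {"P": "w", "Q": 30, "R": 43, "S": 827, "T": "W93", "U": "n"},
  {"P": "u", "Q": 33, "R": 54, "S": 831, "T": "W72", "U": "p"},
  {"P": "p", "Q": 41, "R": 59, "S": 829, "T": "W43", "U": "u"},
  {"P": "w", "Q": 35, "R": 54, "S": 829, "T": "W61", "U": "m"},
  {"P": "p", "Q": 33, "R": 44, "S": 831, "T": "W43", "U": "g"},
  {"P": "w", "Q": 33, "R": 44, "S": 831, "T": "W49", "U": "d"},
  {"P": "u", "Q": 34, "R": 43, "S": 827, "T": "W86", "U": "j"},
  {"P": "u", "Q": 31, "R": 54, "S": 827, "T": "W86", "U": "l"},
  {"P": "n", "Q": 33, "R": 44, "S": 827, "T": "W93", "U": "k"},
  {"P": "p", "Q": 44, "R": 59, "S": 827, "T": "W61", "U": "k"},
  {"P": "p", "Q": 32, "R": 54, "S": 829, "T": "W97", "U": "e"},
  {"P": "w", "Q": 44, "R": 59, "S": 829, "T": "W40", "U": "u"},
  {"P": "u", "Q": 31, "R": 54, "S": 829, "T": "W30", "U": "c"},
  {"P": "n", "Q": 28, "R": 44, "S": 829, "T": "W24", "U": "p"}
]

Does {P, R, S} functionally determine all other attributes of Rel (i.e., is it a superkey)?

Yes

All 16 rows have distinct {P, R, S} values, so {P, R, S} → (all attributes) holds and {P, R, S} is a superkey.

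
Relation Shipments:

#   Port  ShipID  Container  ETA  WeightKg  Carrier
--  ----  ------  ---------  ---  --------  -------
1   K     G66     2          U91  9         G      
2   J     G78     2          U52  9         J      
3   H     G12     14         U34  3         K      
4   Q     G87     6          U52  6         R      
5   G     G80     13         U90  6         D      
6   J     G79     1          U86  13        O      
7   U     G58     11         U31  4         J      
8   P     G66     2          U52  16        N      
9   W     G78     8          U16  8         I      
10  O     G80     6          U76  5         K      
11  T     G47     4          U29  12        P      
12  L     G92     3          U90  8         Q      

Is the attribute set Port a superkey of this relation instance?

No

Rows 2 and 6 have the same Port value Port=J but are distinct tuples, so Port does not determine every attribute — not a superkey.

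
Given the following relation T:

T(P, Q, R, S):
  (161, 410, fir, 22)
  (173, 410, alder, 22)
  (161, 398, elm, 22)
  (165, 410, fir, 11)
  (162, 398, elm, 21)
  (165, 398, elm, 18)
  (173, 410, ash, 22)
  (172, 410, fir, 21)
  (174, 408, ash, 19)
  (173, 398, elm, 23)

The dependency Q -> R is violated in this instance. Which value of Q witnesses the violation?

410

Q=410: 5 rows → R takes values {fir, alder, ash} — violation
Q=398: 4 rows → R = elm, elm, elm, elm ✓
Q=408: 1 row → R = ash ✓
The only Q value with inconsistent R is Q=410.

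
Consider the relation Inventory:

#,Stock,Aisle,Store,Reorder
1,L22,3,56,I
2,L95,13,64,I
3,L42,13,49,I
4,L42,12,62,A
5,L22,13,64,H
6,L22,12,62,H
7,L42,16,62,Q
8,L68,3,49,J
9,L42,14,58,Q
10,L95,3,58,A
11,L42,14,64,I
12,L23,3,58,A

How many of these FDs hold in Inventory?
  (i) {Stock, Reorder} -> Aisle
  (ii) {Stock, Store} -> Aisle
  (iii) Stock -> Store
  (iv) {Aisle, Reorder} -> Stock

0

(i) {Stock, Reorder} -> Aisle: (Stock=L42, Reorder=I): rows 3, 11 → Aisle takes values {13, 14} — violation; (Stock=L22, Reorder=H): rows 5, 6 → Aisle takes values {13, 12} — violation; (Stock=L42, Reorder=Q): rows 7, 9 → Aisle takes values {16, 14} — violation — fails.
(ii) {Stock, Store} -> Aisle: (Stock=L42, Store=62): rows 4, 7 → Aisle takes values {12, 16} — violation — fails.
(iii) Stock -> Store: Stock=L22: rows 1, 5, 6 → Store takes values {56, 64, 62} — violation; Stock=L95: rows 2, 10 → Store takes values {64, 58} — violation; Stock=L42: rows 3, 4, 7, 9, 11 → Store takes values {49, 62, 58, 64} — violation — fails.
(iv) {Aisle, Reorder} -> Stock: (Aisle=13, Reorder=I): rows 2, 3 → Stock takes values {L95, L42} — violation; (Aisle=3, Reorder=A): rows 10, 12 → Stock takes values {L95, L23} — violation — fails.
None of the 4 dependencies hold.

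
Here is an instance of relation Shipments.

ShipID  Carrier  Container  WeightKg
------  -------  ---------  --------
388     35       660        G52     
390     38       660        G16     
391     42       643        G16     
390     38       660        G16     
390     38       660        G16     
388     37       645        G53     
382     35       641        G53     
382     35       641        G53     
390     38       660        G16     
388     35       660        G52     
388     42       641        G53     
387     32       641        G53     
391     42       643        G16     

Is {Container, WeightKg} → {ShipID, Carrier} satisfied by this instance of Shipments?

(Container=660, WeightKg=G52): 2 rows → {ShipID,Carrier} = (388, 35), (388, 35) ✓
(Container=660, WeightKg=G16): 4 rows → {ShipID,Carrier} = (390, 38), (390, 38), (390, 38), (390, 38) ✓
(Container=643, WeightKg=G16): 2 rows → {ShipID,Carrier} = (391, 42), (391, 42) ✓
(Container=645, WeightKg=G53): 1 row → {ShipID,Carrier} = (388, 37) ✓
(Container=641, WeightKg=G53): 4 rows → {ShipID,Carrier} takes values {(382, 35), (388, 42), (387, 32)} — violation
Two rows agree on {Container, WeightKg} but differ on {ShipID, Carrier}, so {Container, WeightKg} → {ShipID, Carrier} does not hold.

No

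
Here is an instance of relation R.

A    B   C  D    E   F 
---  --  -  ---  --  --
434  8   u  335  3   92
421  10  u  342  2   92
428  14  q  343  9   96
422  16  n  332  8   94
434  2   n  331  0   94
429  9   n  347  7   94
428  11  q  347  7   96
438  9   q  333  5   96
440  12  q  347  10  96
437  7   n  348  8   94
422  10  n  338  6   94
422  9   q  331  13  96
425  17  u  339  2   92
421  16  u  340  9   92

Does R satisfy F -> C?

F=92: 4 rows → C = u, u, u, u ✓
F=96: 5 rows → C = q, q, q, q, q ✓
F=94: 5 rows → C = n, n, n, n, n ✓
Every F value is associated with a single C value, so F -> C holds.

Yes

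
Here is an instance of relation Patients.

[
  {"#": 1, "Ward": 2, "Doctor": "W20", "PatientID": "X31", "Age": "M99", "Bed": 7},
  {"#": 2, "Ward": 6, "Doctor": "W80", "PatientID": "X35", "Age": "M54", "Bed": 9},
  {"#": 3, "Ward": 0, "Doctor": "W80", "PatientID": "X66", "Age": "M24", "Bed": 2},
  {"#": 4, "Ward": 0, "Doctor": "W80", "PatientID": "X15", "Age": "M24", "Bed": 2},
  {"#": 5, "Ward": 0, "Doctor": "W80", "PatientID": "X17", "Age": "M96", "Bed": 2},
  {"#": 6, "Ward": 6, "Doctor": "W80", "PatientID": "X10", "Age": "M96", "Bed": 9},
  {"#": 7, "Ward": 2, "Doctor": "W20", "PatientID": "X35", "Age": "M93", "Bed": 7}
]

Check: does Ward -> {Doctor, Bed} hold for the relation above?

Yes

Ward=2: rows 1, 7 → {Doctor,Bed} = (W20, 7), (W20, 7) ✓
Ward=6: rows 2, 6 → {Doctor,Bed} = (W80, 9), (W80, 9) ✓
Ward=0: rows 3, 4, 5 → {Doctor,Bed} = (W80, 2), (W80, 2), (W80, 2) ✓
Every Ward value is associated with a single {Doctor, Bed} value, so Ward -> {Doctor, Bed} holds.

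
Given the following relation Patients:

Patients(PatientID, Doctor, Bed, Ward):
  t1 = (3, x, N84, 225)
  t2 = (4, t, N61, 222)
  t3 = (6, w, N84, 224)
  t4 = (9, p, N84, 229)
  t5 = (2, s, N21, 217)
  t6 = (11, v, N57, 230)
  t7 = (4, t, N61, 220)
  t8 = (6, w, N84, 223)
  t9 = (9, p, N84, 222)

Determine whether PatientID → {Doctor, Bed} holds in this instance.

PatientID=3: row 1 → {Doctor,Bed} = (x, N84) ✓
PatientID=4: rows 2, 7 → {Doctor,Bed} = (t, N61), (t, N61) ✓
PatientID=6: rows 3, 8 → {Doctor,Bed} = (w, N84), (w, N84) ✓
PatientID=9: rows 4, 9 → {Doctor,Bed} = (p, N84), (p, N84) ✓
PatientID=2: row 5 → {Doctor,Bed} = (s, N21) ✓
PatientID=11: row 6 → {Doctor,Bed} = (v, N57) ✓
Every PatientID value is associated with a single {Doctor, Bed} value, so PatientID → {Doctor, Bed} holds.

Yes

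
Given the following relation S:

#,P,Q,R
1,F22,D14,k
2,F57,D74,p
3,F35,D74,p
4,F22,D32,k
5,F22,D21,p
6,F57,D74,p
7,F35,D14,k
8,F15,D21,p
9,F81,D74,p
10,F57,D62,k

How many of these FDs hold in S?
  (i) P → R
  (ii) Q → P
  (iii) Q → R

1

(i) P → R: P=F22: rows 1, 4, 5 → R takes values {k, p} — violation; P=F57: rows 2, 6, 10 → R takes values {p, k} — violation; P=F35: rows 3, 7 → R takes values {p, k} — violation — fails.
(ii) Q → P: Q=D14: rows 1, 7 → P takes values {F22, F35} — violation; Q=D74: rows 2, 3, 6, 9 → P takes values {F57, F35, F81} — violation; Q=D21: rows 5, 8 → P takes values {F22, F15} — violation — fails.
(iii) Q → R: every LHS value maps to a single RHS value — holds.
1 of the 3 dependencies holds.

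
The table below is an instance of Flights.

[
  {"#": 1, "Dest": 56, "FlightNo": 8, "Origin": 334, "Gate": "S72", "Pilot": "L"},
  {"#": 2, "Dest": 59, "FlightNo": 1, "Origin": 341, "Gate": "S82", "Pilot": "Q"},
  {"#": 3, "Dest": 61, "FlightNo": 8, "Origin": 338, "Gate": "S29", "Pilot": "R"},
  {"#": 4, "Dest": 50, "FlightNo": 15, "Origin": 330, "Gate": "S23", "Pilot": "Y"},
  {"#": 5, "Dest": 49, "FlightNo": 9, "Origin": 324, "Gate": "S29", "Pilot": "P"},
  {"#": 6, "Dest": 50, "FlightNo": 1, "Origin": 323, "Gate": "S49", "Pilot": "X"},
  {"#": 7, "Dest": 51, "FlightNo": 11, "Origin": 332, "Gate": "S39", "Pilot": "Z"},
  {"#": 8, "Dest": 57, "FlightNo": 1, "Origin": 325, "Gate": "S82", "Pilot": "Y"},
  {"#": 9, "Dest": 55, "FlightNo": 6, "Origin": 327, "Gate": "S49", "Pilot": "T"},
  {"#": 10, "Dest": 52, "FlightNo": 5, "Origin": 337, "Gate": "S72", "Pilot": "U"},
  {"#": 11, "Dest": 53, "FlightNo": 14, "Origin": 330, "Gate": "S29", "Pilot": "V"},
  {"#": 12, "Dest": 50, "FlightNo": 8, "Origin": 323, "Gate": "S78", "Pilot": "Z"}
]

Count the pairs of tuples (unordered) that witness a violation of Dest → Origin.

Dest=50: violating pairs (4,6), (4,12) — 2 pairs.

2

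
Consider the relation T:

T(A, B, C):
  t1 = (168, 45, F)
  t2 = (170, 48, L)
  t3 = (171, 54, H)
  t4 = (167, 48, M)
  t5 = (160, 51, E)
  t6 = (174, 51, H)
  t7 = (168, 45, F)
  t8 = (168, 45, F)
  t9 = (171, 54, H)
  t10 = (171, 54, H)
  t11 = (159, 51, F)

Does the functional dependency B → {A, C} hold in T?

B=45: rows 1, 7, 8 → {A,C} = (168, F), (168, F), (168, F) ✓
B=48: rows 2, 4 → {A,C} takes values {(170, L), (167, M)} — violation
B=54: rows 3, 9, 10 → {A,C} = (171, H), (171, H), (171, H) ✓
B=51: rows 5, 6, 11 → {A,C} takes values {(160, E), (174, H), (159, F)} — violation
Two rows agree on B but differ on {A, C}, so B → {A, C} does not hold.

No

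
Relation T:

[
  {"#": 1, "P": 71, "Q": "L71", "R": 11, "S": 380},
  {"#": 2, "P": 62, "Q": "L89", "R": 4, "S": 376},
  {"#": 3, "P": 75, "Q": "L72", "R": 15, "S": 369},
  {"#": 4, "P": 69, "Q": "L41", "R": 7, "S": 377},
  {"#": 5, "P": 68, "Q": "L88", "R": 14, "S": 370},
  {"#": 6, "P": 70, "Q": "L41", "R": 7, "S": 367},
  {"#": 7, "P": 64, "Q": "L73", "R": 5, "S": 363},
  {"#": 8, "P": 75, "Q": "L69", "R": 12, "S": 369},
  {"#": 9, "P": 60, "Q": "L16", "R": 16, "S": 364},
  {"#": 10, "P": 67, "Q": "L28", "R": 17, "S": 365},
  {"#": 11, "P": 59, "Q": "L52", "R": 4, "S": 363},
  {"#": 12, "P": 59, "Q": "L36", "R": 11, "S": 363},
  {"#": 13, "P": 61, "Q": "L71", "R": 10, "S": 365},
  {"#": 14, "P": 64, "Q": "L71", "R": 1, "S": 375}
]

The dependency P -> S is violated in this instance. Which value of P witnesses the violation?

P=71: row 1 → S = 380 ✓
P=62: row 2 → S = 376 ✓
P=75: rows 3, 8 → S = 369, 369 ✓
P=69: row 4 → S = 377 ✓
P=68: row 5 → S = 370 ✓
P=70: row 6 → S = 367 ✓
P=64: rows 7, 14 → S takes values {363, 375} — violation
P=60: row 9 → S = 364 ✓
P=67: row 10 → S = 365 ✓
P=59: rows 11, 12 → S = 363, 363 ✓
P=61: row 13 → S = 365 ✓
The only P value with inconsistent S is P=64.

64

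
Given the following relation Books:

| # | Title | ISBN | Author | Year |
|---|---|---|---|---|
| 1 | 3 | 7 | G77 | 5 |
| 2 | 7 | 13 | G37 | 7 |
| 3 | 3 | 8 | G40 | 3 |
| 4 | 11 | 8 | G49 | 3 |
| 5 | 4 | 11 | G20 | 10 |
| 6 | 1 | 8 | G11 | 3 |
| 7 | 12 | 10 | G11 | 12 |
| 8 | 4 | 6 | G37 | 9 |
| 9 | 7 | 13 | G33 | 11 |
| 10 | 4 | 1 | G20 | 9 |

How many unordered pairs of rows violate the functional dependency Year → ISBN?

Year=3: all 3 rows agree on ISBN — 0 pairs.
Year=9: violating pairs (8,10) — 1 pair.

1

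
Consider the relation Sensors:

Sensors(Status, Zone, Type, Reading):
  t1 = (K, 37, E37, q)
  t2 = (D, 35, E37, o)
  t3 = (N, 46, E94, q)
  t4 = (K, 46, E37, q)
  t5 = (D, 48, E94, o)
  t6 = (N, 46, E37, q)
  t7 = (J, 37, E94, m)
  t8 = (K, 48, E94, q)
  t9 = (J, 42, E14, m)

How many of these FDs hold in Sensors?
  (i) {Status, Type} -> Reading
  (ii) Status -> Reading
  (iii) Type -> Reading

(i) {Status, Type} -> Reading: every LHS value maps to a single RHS value — holds.
(ii) Status -> Reading: every LHS value maps to a single RHS value — holds.
(iii) Type -> Reading: Type=E37: rows 1, 2, 4, 6 → Reading takes values {q, o} — violation; Type=E94: rows 3, 5, 7, 8 → Reading takes values {q, o, m} — violation — fails.
2 of the 3 dependencies hold.

2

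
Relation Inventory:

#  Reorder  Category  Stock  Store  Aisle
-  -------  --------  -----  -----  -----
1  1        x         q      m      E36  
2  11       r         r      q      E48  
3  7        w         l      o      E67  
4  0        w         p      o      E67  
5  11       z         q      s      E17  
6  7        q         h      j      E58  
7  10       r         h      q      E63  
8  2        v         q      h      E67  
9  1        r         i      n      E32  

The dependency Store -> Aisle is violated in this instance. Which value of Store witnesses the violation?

Store=m: row 1 → Aisle = E36 ✓
Store=q: rows 2, 7 → Aisle takes values {E48, E63} — violation
Store=o: rows 3, 4 → Aisle = E67, E67 ✓
Store=s: row 5 → Aisle = E17 ✓
Store=j: row 6 → Aisle = E58 ✓
Store=h: row 8 → Aisle = E67 ✓
Store=n: row 9 → Aisle = E32 ✓
The only Store value with inconsistent Aisle is Store=q.

q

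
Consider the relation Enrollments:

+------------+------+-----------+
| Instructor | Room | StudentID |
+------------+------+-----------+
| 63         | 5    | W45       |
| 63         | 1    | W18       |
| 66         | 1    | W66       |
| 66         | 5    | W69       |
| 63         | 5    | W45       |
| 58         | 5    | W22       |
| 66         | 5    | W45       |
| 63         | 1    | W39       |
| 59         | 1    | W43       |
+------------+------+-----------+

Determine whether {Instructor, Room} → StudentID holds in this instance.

No

(Instructor=63, Room=5): 2 rows → StudentID = W45, W45 ✓
(Instructor=63, Room=1): 2 rows → StudentID takes values {W18, W39} — violation
(Instructor=66, Room=1): 1 row → StudentID = W66 ✓
(Instructor=66, Room=5): 2 rows → StudentID takes values {W69, W45} — violation
(Instructor=58, Room=5): 1 row → StudentID = W22 ✓
(Instructor=59, Room=1): 1 row → StudentID = W43 ✓
Two rows agree on {Instructor, Room} but differ on StudentID, so {Instructor, Room} → StudentID does not hold.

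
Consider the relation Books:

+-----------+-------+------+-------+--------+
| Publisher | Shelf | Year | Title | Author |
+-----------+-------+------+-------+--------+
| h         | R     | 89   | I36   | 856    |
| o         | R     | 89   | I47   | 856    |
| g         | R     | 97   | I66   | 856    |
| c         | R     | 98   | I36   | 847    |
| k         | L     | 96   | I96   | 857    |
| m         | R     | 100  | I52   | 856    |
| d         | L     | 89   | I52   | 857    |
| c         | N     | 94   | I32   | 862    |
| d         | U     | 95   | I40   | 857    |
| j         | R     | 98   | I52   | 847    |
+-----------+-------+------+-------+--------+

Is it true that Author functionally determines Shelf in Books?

No

Author=856: 4 rows → Shelf = R, R, R, R ✓
Author=847: 2 rows → Shelf = R, R ✓
Author=857: 3 rows → Shelf takes values {L, U} — violation
Author=862: 1 row → Shelf = N ✓
Two rows agree on Author but differ on Shelf, so Author → Shelf does not hold.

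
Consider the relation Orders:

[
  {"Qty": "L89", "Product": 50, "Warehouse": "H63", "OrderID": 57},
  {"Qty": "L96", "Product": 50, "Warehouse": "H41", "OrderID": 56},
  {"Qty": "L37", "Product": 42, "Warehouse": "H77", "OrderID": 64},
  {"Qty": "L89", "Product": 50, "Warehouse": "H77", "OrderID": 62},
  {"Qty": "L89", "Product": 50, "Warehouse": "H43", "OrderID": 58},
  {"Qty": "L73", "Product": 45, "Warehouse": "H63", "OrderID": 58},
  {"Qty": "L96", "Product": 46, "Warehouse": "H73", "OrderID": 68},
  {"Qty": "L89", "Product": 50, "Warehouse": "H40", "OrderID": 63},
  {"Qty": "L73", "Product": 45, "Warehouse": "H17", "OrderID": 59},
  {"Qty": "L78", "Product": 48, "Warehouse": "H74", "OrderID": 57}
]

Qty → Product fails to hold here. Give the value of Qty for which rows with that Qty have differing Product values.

Qty=L89: 4 rows → Product = 50, 50, 50, 50 ✓
Qty=L96: 2 rows → Product takes values {50, 46} — violation
Qty=L37: 1 row → Product = 42 ✓
Qty=L73: 2 rows → Product = 45, 45 ✓
Qty=L78: 1 row → Product = 48 ✓
The only Qty value with inconsistent Product is Qty=L96.

L96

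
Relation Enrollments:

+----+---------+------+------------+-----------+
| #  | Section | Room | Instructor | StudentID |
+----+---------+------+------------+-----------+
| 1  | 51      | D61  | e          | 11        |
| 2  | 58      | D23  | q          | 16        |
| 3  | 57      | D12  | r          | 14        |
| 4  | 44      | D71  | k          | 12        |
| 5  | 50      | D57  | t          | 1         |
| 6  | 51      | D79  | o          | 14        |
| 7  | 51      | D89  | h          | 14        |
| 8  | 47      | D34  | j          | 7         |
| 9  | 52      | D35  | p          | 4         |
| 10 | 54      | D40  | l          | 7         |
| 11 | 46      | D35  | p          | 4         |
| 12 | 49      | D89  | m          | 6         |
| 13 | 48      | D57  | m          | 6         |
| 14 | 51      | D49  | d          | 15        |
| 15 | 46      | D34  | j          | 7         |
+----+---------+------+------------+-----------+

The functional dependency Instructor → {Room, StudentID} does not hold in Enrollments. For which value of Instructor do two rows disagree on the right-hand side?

Instructor=e: row 1 → {Room,StudentID} = (D61, 11) ✓
Instructor=q: row 2 → {Room,StudentID} = (D23, 16) ✓
Instructor=r: row 3 → {Room,StudentID} = (D12, 14) ✓
Instructor=k: row 4 → {Room,StudentID} = (D71, 12) ✓
Instructor=t: row 5 → {Room,StudentID} = (D57, 1) ✓
Instructor=o: row 6 → {Room,StudentID} = (D79, 14) ✓
Instructor=h: row 7 → {Room,StudentID} = (D89, 14) ✓
Instructor=j: rows 8, 15 → {Room,StudentID} = (D34, 7), (D34, 7) ✓
Instructor=p: rows 9, 11 → {Room,StudentID} = (D35, 4), (D35, 4) ✓
Instructor=l: row 10 → {Room,StudentID} = (D40, 7) ✓
Instructor=m: rows 12, 13 → {Room,StudentID} takes values {(D89, 6), (D57, 6)} — violation
Instructor=d: row 14 → {Room,StudentID} = (D49, 15) ✓
The only Instructor value with inconsistent RHS is Instructor=m.

m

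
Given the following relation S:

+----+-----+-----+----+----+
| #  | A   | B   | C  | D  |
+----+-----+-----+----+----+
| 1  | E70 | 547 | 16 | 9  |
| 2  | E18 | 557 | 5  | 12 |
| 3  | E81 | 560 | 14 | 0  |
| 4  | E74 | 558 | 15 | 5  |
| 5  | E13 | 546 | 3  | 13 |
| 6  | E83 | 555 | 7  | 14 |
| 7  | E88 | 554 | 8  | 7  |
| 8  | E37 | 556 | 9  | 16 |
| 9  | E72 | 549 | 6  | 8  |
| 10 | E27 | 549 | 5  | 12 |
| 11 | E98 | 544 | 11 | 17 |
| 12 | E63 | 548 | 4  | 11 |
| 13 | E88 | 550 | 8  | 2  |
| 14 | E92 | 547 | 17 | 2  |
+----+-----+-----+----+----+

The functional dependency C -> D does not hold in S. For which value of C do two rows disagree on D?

8

C=16: row 1 → D = 9 ✓
C=5: rows 2, 10 → D = 12, 12 ✓
C=14: row 3 → D = 0 ✓
C=15: row 4 → D = 5 ✓
C=3: row 5 → D = 13 ✓
C=7: row 6 → D = 14 ✓
C=8: rows 7, 13 → D takes values {7, 2} — violation
C=9: row 8 → D = 16 ✓
C=6: row 9 → D = 8 ✓
C=11: row 11 → D = 17 ✓
C=4: row 12 → D = 11 ✓
C=17: row 14 → D = 2 ✓
The only C value with inconsistent D is C=8.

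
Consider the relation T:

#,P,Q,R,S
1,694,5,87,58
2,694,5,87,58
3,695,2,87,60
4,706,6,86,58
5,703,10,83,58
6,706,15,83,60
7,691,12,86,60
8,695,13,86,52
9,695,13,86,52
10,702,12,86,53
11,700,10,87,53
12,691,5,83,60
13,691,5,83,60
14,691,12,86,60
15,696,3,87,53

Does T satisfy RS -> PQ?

No

(R=87, S=58): rows 1, 2 → {P,Q} = (694, 5), (694, 5) ✓
(R=87, S=60): row 3 → {P,Q} = (695, 2) ✓
(R=86, S=58): row 4 → {P,Q} = (706, 6) ✓
(R=83, S=58): row 5 → {P,Q} = (703, 10) ✓
(R=83, S=60): rows 6, 12, 13 → {P,Q} takes values {(706, 15), (691, 5)} — violation
(R=86, S=60): rows 7, 14 → {P,Q} = (691, 12), (691, 12) ✓
(R=86, S=52): rows 8, 9 → {P,Q} = (695, 13), (695, 13) ✓
(R=86, S=53): row 10 → {P,Q} = (702, 12) ✓
(R=87, S=53): rows 11, 15 → {P,Q} takes values {(700, 10), (696, 3)} — violation
Two rows agree on RS but differ on PQ, so RS -> PQ does not hold.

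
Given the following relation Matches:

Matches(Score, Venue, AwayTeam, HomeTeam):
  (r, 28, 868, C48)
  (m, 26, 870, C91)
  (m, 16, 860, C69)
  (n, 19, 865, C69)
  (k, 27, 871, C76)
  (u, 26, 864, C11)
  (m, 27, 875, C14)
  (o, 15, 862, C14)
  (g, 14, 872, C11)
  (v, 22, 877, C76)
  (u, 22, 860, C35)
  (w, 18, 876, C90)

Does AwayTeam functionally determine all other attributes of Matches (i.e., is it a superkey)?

No

Two distinct rows share AwayTeam=860, so AwayTeam does not determine every attribute — not a superkey.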